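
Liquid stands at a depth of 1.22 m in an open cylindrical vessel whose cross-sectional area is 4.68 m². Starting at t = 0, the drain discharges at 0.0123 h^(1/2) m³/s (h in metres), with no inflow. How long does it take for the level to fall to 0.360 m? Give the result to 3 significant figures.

With no inflow, A dh/dt = −0.0123 √h.
∫ h^(−1/2) dh = −(0.0123/A) ∫ dt, giving 2√h = 2√h₀ − (0.0123/A) t.
t = 2A(√h₀ − √h)/0.0123 = 2·4.68·(√1.22 − √0.360)/0.0123
  = 9.3600 × (1.1045 − 0.60000) / 0.0123 = 383.94 s.

384 s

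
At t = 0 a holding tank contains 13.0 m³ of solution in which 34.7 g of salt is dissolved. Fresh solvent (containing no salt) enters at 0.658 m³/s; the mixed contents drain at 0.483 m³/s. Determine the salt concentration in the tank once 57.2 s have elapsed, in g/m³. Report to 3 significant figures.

Total volume: dV/dt = Q_in − Q_out = 0.17500 m³/s, so V(t) = 13.0 + 0.17500 t and V(57.2) = 23.010 m³.
Species balance (pure solvent in): dm/dt = −Q_out · m/V(t).
dm/m = −Q_out dt/(V₀ + 0.17500 t); integrating gives ln(m/m₀) = −(Q_out/(Q_in−Q_out)) ln(V/V₀).
m = m₀ (V₀/V)^(Q_out/(Q_in−Q_out)) = 34.7 × (13.0/23.010)^(2.7600) = 7.1767 g.
C = m/V = 7.1767/23.010 = 0.31189 g/m³.

0.312 g/m³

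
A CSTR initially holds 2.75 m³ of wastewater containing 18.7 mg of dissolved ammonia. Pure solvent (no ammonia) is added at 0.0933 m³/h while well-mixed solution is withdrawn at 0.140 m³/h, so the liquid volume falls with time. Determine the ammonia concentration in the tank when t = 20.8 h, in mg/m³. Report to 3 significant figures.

2.85 mg/m³

Let m(t) be the amount of ammonia. Volume: V(t) = V₀ + (Q_in − Q_out) t = 2.75 − 0.046700 t; V(20.8) = 1.7786 m³.
No ammonia enters, so dm/dt = −Q_out · (m/V).
dm/m = −Q_out dt/(V₀ − 0.046700 t); integrating gives ln(m/m₀) = −(Q_out/(Q_in−Q_out)) ln(V/V₀).
m = m₀ (V₀/V)^(Q_out/(Q_in−Q_out)) = 18.7 × (2.75/1.7786)^(-2.9979) = 5.0642 mg.
C = m/V = 5.0642/1.7786 = 2.8472 mg/m³.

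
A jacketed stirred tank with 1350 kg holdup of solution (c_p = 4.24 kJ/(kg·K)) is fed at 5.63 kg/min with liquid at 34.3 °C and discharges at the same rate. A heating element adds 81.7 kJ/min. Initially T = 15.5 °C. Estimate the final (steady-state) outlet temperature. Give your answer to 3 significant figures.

37.7 °C

Heat balance on the well-mixed liquid: M c_p dT/dt = ṁ c_p (T_in − T) + 81.7.
At steady state dT/dt = 0 ⇒ T_ss = T_in + Q̇/(ṁ c_p) = 34.3 + 81.7/(5.63·4.24) = 37.723 °C.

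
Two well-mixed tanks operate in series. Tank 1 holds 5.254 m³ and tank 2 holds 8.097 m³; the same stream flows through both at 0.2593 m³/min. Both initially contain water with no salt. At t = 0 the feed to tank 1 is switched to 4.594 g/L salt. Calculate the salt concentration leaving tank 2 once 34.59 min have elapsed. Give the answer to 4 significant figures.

Time constants: τᵢ = Vᵢ/Q for each well-mixed tank.
τ₁ = 5.254/0.2593 = 20.2622 min; τ₂ = 8.097/0.2593 = 31.2264 min.
Solving the cascade with C₁(0)=C₂(0)=0 gives C₂(t) = C_in[1 − (τ₁ e^(−t/τ₁) − τ₂ e^(−t/τ₂))/(τ₁ − τ₂)].
At t = 34.59: e^(−t/τ₁) = 0.181388, e^(−t/τ₂) = 0.330312.
C₂ = 4.594·[1 − (20.2622·0.181388 − 31.2264·0.330312)/(-10.9641)] = 4.594·0.394469 = 1.81219 g/L.

1.812 g/L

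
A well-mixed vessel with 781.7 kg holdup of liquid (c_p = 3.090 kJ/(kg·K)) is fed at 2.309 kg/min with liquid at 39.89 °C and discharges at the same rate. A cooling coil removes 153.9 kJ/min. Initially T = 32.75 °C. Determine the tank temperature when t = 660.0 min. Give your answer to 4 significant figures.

20.37 °C

M c_p dT/dt = ṁ c_p (T_in − T) − Q̇.
Rearrange: dT/dt = (T_ss − T)/τ with τ = M/ṁ = 338.545 min and T_ss = T_in − Q̇/(ṁ c_p) = 18.3197 °C.
This is linear first-order; T(t) = T_ss + (T₀ − T_ss) e^(−t/τ).
T(660.0) = 18.3197 + (14.4303)·e^(−660.0/338.545) = 18.3197 + (14.4303)·0.142342 = 20.3737 °C.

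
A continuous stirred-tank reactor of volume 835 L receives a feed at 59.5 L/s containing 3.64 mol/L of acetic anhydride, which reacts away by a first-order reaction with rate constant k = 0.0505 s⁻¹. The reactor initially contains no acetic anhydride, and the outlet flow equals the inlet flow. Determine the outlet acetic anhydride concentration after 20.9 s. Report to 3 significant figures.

Accumulation = in − out − consumed: V dC/dt = Q C_in − Q C − k V C.
This is linear with rate a = Q/V + k = 0.12176 s⁻¹.
C_ss = Q C_in/(Q + kV) = 2.1303 mol/L; C(t) = C_ss + (C₀ − C_ss) e^(−a t).
C(20.9) = 2.1303 + (-2.1303)·e^(−0.12176·20.9) = 2.1303 + (-2.1303)·0.078494 = 1.9631 mol/L.

1.96 mol/L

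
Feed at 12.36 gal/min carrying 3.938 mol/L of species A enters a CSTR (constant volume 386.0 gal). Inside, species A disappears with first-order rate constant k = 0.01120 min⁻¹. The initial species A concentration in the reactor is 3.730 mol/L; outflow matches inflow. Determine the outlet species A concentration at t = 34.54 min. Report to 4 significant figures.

3.100 mol/L

Species balance: V dC/dt = Q C_in − Q C − k V C.
dC/dt = (Q/V) C_in − (Q/V + k) C; effective rate a = Q/V + k = 0.0320207 + 0.01120 = 0.0432207 min⁻¹.
C_ss = Q C_in/(Q + kV) = 2.91753 mol/L; C(t) = C_ss + (C₀ − C_ss) e^(−a t).
C(34.54) = 2.91753 + (0.812473)·e^(−0.0432207·34.54) = 2.91753 + (0.812473)·0.224733 = 3.10012 mol/L.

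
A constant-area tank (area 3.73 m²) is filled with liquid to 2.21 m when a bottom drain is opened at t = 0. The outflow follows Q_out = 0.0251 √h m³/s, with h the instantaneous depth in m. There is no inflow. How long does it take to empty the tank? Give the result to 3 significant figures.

Mass balance (ρ constant): A dh/dt = −0.0251 √h.
Separate and integrate: 2(√h − √h₀) = −(0.0251/A) t.
Set h = 0: 2√h₀ = (0.0251/A) t_empty ⇒ t_empty = 2A√h₀/0.0251.
t_empty = 2·3.73·√2.21/0.0251 = 7.4600·1.4866/0.0251 = 441.84 s.

442 s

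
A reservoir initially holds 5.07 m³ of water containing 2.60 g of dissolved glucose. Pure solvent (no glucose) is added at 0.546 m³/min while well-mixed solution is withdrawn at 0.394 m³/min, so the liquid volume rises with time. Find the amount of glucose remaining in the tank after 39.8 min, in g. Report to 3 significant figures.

0.340 g

Let m(t) be the amount of glucose. Volume: V(t) = V₀ + (Q_in − Q_out) t = 5.07 + 0.15200 t; V(39.8) = 11.120 m³.
Species balance (pure solvent in): dm/dt = −Q_out · m/V(t).
dm/m = −Q_out dt/(V₀ + 0.15200 t); integrating gives ln(m/m₀) = −(Q_out/(Q_in−Q_out)) ln(V/V₀).
m = m₀ (V₀/V)^(Q_out/(Q_in−Q_out)) = 2.60 × (5.07/11.120)^(2.5921) = 0.33951 g.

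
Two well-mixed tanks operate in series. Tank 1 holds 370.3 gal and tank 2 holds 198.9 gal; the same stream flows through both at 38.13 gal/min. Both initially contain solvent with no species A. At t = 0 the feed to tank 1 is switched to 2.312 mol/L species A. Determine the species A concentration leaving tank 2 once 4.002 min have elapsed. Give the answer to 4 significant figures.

0.2497 mol/L

Each tank obeys Vᵢ dCᵢ/dt = Q(Cᵢ₋₁ − Cᵢ), so τᵢ = Vᵢ/Q.
τ₁ = 370.3/38.13 = 9.71151 min; τ₂ = 198.9/38.13 = 5.21637 min.
Tank 1: C₁ = C_in(1 − e^(−t/τ₁)). Tank 2 (τ₁ ≠ τ₂): C₂ = C_in[1 − (τ₁ e^(−t/τ₁) − τ₂ e^(−t/τ₂))/(τ₁ − τ₂)].
At t = 4.002: e^(−t/τ₁) = 0.662266, e^(−t/τ₂) = 0.464311.
C₂ = 2.312·[1 − (9.71151·0.662266 − 5.21637·0.464311)/(4.49515)] = 2.312·0.108019 = 0.249739 mol/L.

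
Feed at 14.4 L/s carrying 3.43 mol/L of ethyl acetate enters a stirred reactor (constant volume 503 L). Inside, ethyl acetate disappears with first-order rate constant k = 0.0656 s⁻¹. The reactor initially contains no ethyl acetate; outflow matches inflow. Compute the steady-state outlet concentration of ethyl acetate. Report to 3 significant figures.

1.04 mol/L

V dC/dt = Q(C_in − C) − k V C.
Steady state (dC/dt = 0): C_ss = Q C_in/(Q + kV) = C_in/(1 + kV/Q).
C_ss = 14.4·3.43/(14.4 + 0.0656·503) = 49.392/47.397 = 1.0421 mol/L.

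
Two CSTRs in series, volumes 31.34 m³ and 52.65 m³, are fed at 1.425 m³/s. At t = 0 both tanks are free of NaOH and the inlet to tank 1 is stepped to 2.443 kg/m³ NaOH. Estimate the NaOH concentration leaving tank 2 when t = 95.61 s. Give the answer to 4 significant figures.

Species balance on tank i: dCᵢ/dt = (Cᵢ₋₁ − Cᵢ)/τᵢ with τᵢ = Vᵢ/Q.
τ₁ = 31.34/1.425 = 21.9930 s; τ₂ = 52.65/1.425 = 36.9474 s.
Solving the cascade with C₁(0)=C₂(0)=0 gives C₂(t) = C_in[1 − (τ₁ e^(−t/τ₁) − τ₂ e^(−t/τ₂))/(τ₁ − τ₂)].
At t = 95.61: e^(−t/τ₁) = 0.0129418, e^(−t/τ₂) = 0.0751901.
C₂ = 2.443·[1 − (21.9930·0.0129418 − 36.9474·0.0751901)/(-14.9544)] = 2.443·0.833263 = 2.03566 kg/m³.

2.036 kg/m³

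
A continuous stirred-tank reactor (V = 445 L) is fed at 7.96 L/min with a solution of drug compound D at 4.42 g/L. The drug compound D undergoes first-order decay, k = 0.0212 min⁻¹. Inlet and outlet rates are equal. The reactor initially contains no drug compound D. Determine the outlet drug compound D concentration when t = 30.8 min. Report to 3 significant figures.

Species balance: V dC/dt = Q C_in − Q C − k V C.
dC/dt = (Q/V) C_in − (Q/V + k) C; effective rate a = Q/V + k = 0.017888 + 0.0212 = 0.039088 min⁻¹.
C_ss = Q C_in/(Q + kV) = 2.0227 g/L; C(t) = C_ss + (C₀ − C_ss) e^(−a t).
C(30.8) = 2.0227 + (-2.0227)·e^(−0.039088·30.8) = 2.0227 + (-2.0227)·0.30002 = 1.4159 g/L.

1.42 g/L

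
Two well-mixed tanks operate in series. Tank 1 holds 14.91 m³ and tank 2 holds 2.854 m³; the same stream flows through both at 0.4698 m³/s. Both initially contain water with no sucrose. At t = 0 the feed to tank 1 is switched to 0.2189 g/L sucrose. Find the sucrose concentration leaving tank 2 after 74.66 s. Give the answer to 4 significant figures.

0.1931 g/L

Species balance on tank i: dCᵢ/dt = (Cᵢ₋₁ − Cᵢ)/τᵢ with τᵢ = Vᵢ/Q.
τ₁ = 14.91/0.4698 = 31.7369 s; τ₂ = 2.854/0.4698 = 6.07493 s.
Solving the cascade with C₁(0)=C₂(0)=0 gives C₂(t) = C_in[1 − (τ₁ e^(−t/τ₁) − τ₂ e^(−t/τ₂))/(τ₁ − τ₂)].
At t = 74.66: e^(−t/τ₁) = 0.0951343, e^(−t/τ₂) = 4.59812e-06.
C₂ = 0.2189·[1 − (31.7369·0.0951343 − 6.07493·4.59812e-06)/(25.6620)] = 0.2189·0.882346 = 0.193145 g/L.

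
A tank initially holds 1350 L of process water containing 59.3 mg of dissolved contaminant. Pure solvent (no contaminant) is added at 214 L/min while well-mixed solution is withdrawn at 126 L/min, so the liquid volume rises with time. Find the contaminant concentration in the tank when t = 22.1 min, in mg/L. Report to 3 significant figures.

Let m(t) be the amount of contaminant. Volume: V(t) = V₀ + (Q_in − Q_out) t = 1350 + 88.000 t; V(22.1) = 3294.8 L.
No contaminant enters, so dm/dt = −Q_out · (m/V).
dm/m = −Q_out dt/(V₀ + 88.000 t); integrating gives ln(m/m₀) = −(Q_out/(Q_in−Q_out)) ln(V/V₀).
m = m₀ (V₀/V)^(Q_out/(Q_in−Q_out)) = 59.3 × (1350/3294.8)^(1.4318) = 16.528 mg.
C = m/V = 16.528/3294.8 = 0.0050165 mg/L.

0.00502 mg/L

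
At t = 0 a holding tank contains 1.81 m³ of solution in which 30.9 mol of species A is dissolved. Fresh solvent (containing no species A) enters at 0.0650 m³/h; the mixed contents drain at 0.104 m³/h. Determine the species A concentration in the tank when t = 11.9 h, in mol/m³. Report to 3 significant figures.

Total volume: dV/dt = Q_in − Q_out = -0.039000 m³/h, so V(t) = 1.81 − 0.039000 t and V(11.9) = 1.3459 m³.
No species A enters, so dm/dt = −Q_out · (m/V).
dm/m = −Q_out dt/(V₀ − 0.039000 t); integrating gives ln(m/m₀) = −(Q_out/(Q_in−Q_out)) ln(V/V₀).
m = m₀ (V₀/V)^(Q_out/(Q_in−Q_out)) = 30.9 × (1.81/1.3459)^(-2.6667) = 14.023 mol.
C = m/V = 14.023/1.3459 = 10.419 mol/m³.

10.4 mol/m³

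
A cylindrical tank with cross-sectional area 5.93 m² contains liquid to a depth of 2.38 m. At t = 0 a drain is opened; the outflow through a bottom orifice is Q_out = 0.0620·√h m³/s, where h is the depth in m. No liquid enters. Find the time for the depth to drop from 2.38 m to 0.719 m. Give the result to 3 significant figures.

Unsteady balance on liquid volume: A dh/dt = −0.0620 √h.
∫ h^(−1/2) dh = −(0.0620/A) ∫ dt, giving 2√h = 2√h₀ − (0.0620/A) t.
t = 2A(√h₀ − √h)/0.0620 = 2·5.93·(√2.38 − √0.719)/0.0620
  = 11.860 × (1.5427 − 0.84794) / 0.0620 = 132.91 s.

133 s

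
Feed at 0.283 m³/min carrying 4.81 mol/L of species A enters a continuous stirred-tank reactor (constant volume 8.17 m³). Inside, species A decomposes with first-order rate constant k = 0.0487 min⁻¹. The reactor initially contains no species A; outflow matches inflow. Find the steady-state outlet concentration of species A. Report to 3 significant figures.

V dC/dt = Q(C_in − C) − k V C.
Steady state (dC/dt = 0): C_ss = Q C_in/(Q + kV) = C_in/(1 + kV/Q).
C_ss = 0.283·4.81/(0.283 + 0.0487·8.17) = 1.3612/0.68088 = 1.9992 mol/L.

2.00 mol/L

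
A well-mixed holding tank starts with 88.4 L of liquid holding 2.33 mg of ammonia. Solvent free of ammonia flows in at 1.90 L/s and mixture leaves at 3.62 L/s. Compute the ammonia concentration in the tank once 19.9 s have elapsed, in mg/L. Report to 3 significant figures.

0.0153 mg/L

Total volume: dV/dt = Q_in − Q_out = -1.7200 L/s, so V(t) = 88.4 − 1.7200 t and V(19.9) = 54.172 L.
Solute balance: dm/dt = 0 − Q_out C = −Q_out m/V(t).
dm/m = −Q_out dt/(V₀ − 1.7200 t); integrating gives ln(m/m₀) = −(Q_out/(Q_in−Q_out)) ln(V/V₀).
m = m₀ (V₀/V)^(Q_out/(Q_in−Q_out)) = 2.33 × (88.4/54.172)^(-2.1047) = 0.83127 mg.
C = m/V = 0.83127/54.172 = 0.015345 mg/L.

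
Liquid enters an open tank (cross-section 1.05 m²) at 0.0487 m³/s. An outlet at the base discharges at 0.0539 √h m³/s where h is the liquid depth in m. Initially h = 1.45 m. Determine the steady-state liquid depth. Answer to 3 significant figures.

0.816 m

Volume balance on the tank: A dh/dt = Q_in − 0.0539 √h. At steady state dh/dt = 0:
Q_in = 0.0539 √h_ss ⇒ √h_ss = 0.0487/0.0539 = 0.90353.
h_ss = 0.90353² = 0.81636 m. (Since h₀ = 1.45 m > h_ss, the level will fall toward this value.)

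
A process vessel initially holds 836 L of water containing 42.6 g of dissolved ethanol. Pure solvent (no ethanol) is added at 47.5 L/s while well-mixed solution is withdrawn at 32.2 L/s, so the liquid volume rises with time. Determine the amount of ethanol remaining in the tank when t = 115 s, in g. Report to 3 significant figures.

Total volume: dV/dt = Q_in − Q_out = 15.300 L/s, so V(t) = 836 + 15.300 t and V(115) = 2595.5 L.
No ethanol enters, so dm/dt = −Q_out · (m/V).
dm/m = −Q_out dt/(V₀ + 15.300 t); integrating gives ln(m/m₀) = −(Q_out/(Q_in−Q_out)) ln(V/V₀).
m = m₀ (V₀/V)^(Q_out/(Q_in−Q_out)) = 42.6 × (836/2595.5)^(2.1046) = 3.9258 g.

3.93 g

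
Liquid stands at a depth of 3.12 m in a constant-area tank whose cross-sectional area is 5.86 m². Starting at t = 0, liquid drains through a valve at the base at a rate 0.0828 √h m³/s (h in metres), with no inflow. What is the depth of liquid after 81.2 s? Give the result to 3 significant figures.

1.42 m

With no inflow, A dh/dt = −0.0828 √h.
This is separable: 2 d(√h)/dt = −0.0828/A, so √h = √h₀ − (0.0828/(2A)) t.
√h = √3.12 − 0.0828·81.2/(2·5.86) = 1.7664 − 0.57367 = 1.1927.
h = 1.1927² = 1.4225 m.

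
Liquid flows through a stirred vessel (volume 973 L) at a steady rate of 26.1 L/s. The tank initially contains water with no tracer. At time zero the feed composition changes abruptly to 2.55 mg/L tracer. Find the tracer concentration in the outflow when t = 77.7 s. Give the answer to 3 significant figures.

Unsteady species balance (constant V, well mixed): V dC/dt = Q(C_in − C).
Time constant τ = V/Q = 973/26.1 = 37.280 s.
Solution: C(t) = C_in + (C₀ − C_in) e^(−t/τ).
C(77.7) = 2.55 + (0 − 2.55)·e^(−77.7/37.280) = 2.55 + (-2.5500)·0.12440 = 2.2328 mg/L.

2.23 mg/L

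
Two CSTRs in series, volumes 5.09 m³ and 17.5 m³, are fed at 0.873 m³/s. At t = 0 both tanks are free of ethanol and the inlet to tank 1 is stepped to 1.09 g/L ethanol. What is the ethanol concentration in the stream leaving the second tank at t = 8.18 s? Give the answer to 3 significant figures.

Species balance on tank i: dCᵢ/dt = (Cᵢ₋₁ − Cᵢ)/τᵢ with τᵢ = Vᵢ/Q.
τ₁ = 5.09/0.873 = 5.8305 s; τ₂ = 17.5/0.873 = 20.046 s.
Tank 1: C₁ = C_in(1 − e^(−t/τ₁)). Tank 2 (τ₁ ≠ τ₂): C₂ = C_in[1 − (τ₁ e^(−t/τ₁) − τ₂ e^(−t/τ₂))/(τ₁ − τ₂)].
At t = 8.18: e^(−t/τ₁) = 0.24586, e^(−t/τ₂) = 0.66494.
C₂ = 1.09·[1 − (5.8305·0.24586 − 20.046·0.66494)/(-14.215)] = 1.09·0.16318 = 0.17787 g/L.

0.178 g/L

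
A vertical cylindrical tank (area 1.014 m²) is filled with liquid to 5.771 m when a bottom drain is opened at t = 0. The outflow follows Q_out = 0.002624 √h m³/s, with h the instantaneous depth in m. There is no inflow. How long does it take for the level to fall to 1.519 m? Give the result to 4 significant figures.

A dh/dt = −Q_out = −0.002624 √h.
∫ h^(−1/2) dh = −(0.002624/A) ∫ dt, giving 2√h = 2√h₀ − (0.002624/A) t.
t = 2A(√h₀ − √h)/0.002624 = 2·1.014·(√5.771 − √1.519)/0.002624
  = 2.02800 × (2.40229 − 1.23248) / 0.002624 = 904.109 s.

904.1 s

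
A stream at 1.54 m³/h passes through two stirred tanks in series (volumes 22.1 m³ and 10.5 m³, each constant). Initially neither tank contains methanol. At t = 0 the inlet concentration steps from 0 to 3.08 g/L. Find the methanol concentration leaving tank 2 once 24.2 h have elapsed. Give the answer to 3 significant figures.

Species balance on tank i: dCᵢ/dt = (Cᵢ₋₁ − Cᵢ)/τᵢ with τᵢ = Vᵢ/Q.
τ₁ = 22.1/1.54 = 14.351 h; τ₂ = 10.5/1.54 = 6.8182 h.
Tank 1: C₁ = C_in(1 − e^(−t/τ₁)). Tank 2 (τ₁ ≠ τ₂): C₂ = C_in[1 − (τ₁ e^(−t/τ₁) − τ₂ e^(−t/τ₂))/(τ₁ − τ₂)].
At t = 24.2: e^(−t/τ₁) = 0.18520, e^(−t/τ₂) = 0.028744.
C₂ = 3.08·[1 − (14.351·0.18520 − 6.8182·0.028744)/(7.5325)] = 3.08·0.67319 = 2.0734 g/L.

2.07 g/L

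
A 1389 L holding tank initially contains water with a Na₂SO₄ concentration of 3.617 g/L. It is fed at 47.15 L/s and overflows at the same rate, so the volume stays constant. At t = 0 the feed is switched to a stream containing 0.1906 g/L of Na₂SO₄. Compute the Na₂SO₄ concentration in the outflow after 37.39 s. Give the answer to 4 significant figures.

1.154 g/L

Species balance on the tank: V dC/dt = Q(C_in − C).
Rewrite as dC/dt + C/τ = C_in/τ, τ = V/Q = 29.4592 s.
C approaches C_in exponentially: C(t) = C_in + (C₀ − C_in) e^(−t/τ).
C(37.39) = 0.1906 + (3.617 − 0.1906)·e^(−37.39/29.4592) = 0.1906 + (3.42640)·0.281052 = 1.15360 g/L.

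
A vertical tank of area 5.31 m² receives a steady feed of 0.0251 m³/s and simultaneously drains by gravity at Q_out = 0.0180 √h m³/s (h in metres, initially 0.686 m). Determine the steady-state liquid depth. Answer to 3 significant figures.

A dh/dt = Q_in − 0.0180 √h. Steady state requires inflow = outflow:
Q_in = 0.0180 √h_ss ⇒ √h_ss = 0.0251/0.0180 = 1.3944.
h_ss = 1.3944² = 1.9445 m. (Since h₀ = 0.686 m < h_ss, the level will rise toward this value.)

1.94 m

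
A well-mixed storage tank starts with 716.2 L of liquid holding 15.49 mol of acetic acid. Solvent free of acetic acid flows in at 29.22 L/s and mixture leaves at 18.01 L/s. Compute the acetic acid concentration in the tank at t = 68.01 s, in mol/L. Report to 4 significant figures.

0.003269 mol/L

Total volume: dV/dt = Q_in − Q_out = 11.2100 L/s, so V(t) = 716.2 + 11.2100 t and V(68.01) = 1478.59 L.
No acetic acid enters, so dm/dt = −Q_out · (m/V).
Separate: dm/m = −Q_out dt/V(t) ⇒ ln(m/m₀) = −(Q_out/(Q_in−Q_out)) ln(V/V₀).
m = m₀ (V₀/V)^(Q_out/(Q_in−Q_out)) = 15.49 × (716.2/1478.59)^(1.60660) = 4.83360 mol.
C = m/V = 4.83360/1478.59 = 0.00326906 mol/L.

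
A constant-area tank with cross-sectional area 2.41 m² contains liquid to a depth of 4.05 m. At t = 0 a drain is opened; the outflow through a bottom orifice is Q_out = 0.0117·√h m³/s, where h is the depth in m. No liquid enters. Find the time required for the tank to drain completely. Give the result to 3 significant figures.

829 s

A dh/dt = −Q_out = −0.0117 √h.
This is separable: 2 d(√h)/dt = −0.0117/A, so √h = √h₀ − (0.0117/(2A)) t.
Tank is empty when √h = 0: t_empty = 2A√h₀/0.0117.
t_empty = 2·2.41·√4.05/0.0117 = 4.8200·2.0125/0.0117 = 829.07 s.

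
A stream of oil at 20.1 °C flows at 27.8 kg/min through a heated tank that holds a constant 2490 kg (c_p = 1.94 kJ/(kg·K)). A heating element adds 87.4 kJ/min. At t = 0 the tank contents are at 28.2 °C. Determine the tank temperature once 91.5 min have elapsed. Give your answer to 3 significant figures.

24.1 °C

M c_p dT/dt = ṁ c_p (T_in − T) + Q̇.
τ = M/ṁ = 89.568 min; T_ss = T_in + Q̇/(ṁ c_p) = 20.1 + 87.4/(27.8·1.94) = 21.721 °C.
This is linear first-order; T(t) = T_ss + (T₀ − T_ss) e^(−t/τ).
T(91.5) = 21.721 + (6.4794)·e^(−91.5/89.568) = 21.721 + (6.4794)·0.36003 = 24.053 °C.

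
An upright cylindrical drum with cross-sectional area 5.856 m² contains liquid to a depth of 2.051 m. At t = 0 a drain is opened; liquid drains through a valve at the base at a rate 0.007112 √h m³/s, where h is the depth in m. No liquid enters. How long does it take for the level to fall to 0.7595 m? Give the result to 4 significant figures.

Accumulation of liquid (constant cross-section A): A dh/dt = −0.007112 √h.
Separate and integrate: 2(√h − √h₀) = −(0.007112/A) t.
t = 2A(√h₀ − √h)/0.007112 = 2·5.856·(√2.051 − √0.7595)/0.007112
  = 11.7120 × (1.43213 − 0.871493) / 0.007112 = 923.256 s.

923.3 s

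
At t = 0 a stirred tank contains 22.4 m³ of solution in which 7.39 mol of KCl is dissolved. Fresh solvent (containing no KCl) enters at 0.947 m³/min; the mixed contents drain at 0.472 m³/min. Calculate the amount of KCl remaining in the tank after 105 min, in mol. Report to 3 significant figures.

2.31 mol

Total volume: dV/dt = Q_in − Q_out = 0.47500 m³/min, so V(t) = 22.4 + 0.47500 t and V(105) = 72.275 m³.
Species balance (pure solvent in): dm/dt = −Q_out · m/V(t).
dm/m = −Q_out dt/(V₀ + 0.47500 t); integrating gives ln(m/m₀) = −(Q_out/(Q_in−Q_out)) ln(V/V₀).
m = m₀ (V₀/V)^(Q_out/(Q_in−Q_out)) = 7.39 × (22.4/72.275)^(0.99368) = 2.3074 mol.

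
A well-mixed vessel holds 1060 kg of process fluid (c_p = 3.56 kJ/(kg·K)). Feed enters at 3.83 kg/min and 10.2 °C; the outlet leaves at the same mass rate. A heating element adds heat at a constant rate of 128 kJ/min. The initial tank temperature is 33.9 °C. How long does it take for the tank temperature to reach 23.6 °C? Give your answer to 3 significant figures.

M c_p dT/dt = ṁ c_p (T_in − T) + Q̇.
τ = M/ṁ = 276.76 min; T_ss = T_in + Q̇/(ṁ c_p) = 19.588 °C.
T(t) = T_ss + (T₀ − T_ss) e^(−t/τ). Set T = 23.6:
e^(−t/τ) = (23.6 − 19.588)/(33.9 − 19.588) = 0.28034
t = −276.76 · ln(0.28034) = 351.98 min.

352 min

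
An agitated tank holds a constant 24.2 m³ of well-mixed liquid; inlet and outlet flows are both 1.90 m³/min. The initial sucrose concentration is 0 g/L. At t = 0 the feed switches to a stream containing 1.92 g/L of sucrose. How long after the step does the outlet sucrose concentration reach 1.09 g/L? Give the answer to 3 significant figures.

Mass balance on the solute (V constant): V dC/dt = Q(C_in − C), so τ = V/Q = 12.737 min.
C(t) = C_in + (C₀ − C_in) e^(−t/τ). Set C = 1.09 and solve for t:
e^(−t/τ) = (C − C_in)/(C₀ − C_in) = (1.09 − 1.92)/(0 − 1.92) = 0.43229
t = −τ ln(…) = 12.737 × 0.83865 = 10.682 min.

10.7 min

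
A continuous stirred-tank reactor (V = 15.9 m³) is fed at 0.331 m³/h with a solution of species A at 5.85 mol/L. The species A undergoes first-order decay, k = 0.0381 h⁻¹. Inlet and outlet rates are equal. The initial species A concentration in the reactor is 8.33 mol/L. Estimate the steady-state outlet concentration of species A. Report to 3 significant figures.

Accumulation = in − out − consumed: V dC/dt = Q C_in − Q C − k V C.
At steady state: 0 = Q C_in − (Q + kV) C_ss, so C_ss = Q C_in/(Q + kV).
C_ss = 0.331·5.85/(0.331 + 0.0381·15.9) = 1.9364/0.93679 = 2.0670 mol/L.

2.07 mol/L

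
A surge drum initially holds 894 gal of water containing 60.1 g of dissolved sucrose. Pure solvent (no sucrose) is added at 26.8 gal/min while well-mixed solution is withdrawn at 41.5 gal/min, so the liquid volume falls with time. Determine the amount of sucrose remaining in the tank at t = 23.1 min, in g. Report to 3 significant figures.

15.6 g

Let m(t) be the amount of sucrose. Volume: V(t) = V₀ + (Q_in − Q_out) t = 894 − 14.700 t; V(23.1) = 554.43 gal.
No sucrose enters, so dm/dt = −Q_out · (m/V).
Separate: dm/m = −Q_out dt/V(t) ⇒ ln(m/m₀) = −(Q_out/(Q_in−Q_out)) ln(V/V₀).
m = m₀ (V₀/V)^(Q_out/(Q_in−Q_out)) = 60.1 × (894/554.43)^(-2.8231) = 15.599 g.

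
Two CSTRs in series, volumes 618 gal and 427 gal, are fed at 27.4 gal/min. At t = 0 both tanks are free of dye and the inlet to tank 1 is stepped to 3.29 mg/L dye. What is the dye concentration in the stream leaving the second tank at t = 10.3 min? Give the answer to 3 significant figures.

0.345 mg/L

Each tank obeys Vᵢ dCᵢ/dt = Q(Cᵢ₋₁ − Cᵢ), so τᵢ = Vᵢ/Q.
τ₁ = 618/27.4 = 22.555 min; τ₂ = 427/27.4 = 15.584 min.
Tank 1: C₁ = C_in(1 − e^(−t/τ₁)). Tank 2 (τ₁ ≠ τ₂): C₂ = C_in[1 − (τ₁ e^(−t/τ₁) − τ₂ e^(−t/τ₂))/(τ₁ − τ₂)].
At t = 10.3: e^(−t/τ₁) = 0.63339, e^(−t/τ₂) = 0.51637.
C₂ = 3.29·[1 − (22.555·0.63339 − 15.584·0.51637)/(6.9708)] = 3.29·0.10499 = 0.34542 mg/L.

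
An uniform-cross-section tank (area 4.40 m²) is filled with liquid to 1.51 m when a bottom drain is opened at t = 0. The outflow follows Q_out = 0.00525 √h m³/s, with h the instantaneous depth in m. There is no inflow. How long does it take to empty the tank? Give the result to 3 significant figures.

Unsteady balance on liquid volume: A dh/dt = −0.00525 √h.
Separate and integrate: 2(√h − √h₀) = −(0.00525/A) t.
Set h = 0: 2√h₀ = (0.00525/A) t_empty ⇒ t_empty = 2A√h₀/0.00525.
t_empty = 2·4.40·√1.51/0.00525 = 8.8000·1.2288/0.00525 = 2059.7 s.

2060 s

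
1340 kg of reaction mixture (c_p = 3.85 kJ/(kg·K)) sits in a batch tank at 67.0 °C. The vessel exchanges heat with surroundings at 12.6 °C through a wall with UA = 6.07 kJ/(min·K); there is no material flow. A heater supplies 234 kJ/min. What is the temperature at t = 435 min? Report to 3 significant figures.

M c_p dT/dt = −UA(T − T_amb) + Q̇.
dT/dt = (T_ss − T)/τ with T_ss = T_amb + Q̇/UA = 12.6 + 234/6.07 = 51.150 °C, τ = M c_p/UA = 1340·3.85/6.07 = 849.92 min.
Solution: T(t) = T_ss + (T₀ − T_ss) e^(−t/τ).
T(435) = 51.150 + (15.850)·0.59941 = 60.651 °C.

60.7 °C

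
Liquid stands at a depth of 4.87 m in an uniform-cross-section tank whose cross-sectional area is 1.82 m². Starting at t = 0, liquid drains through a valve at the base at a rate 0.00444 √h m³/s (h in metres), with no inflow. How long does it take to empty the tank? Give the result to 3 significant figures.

1810 s

Unsteady balance on liquid volume: A dh/dt = −0.00444 √h.
This is separable: 2 d(√h)/dt = −0.00444/A, so √h = √h₀ − (0.00444/(2A)) t.
Set h = 0: 2√h₀ = (0.00444/A) t_empty ⇒ t_empty = 2A√h₀/0.00444.
t_empty = 2·1.82·√4.87/0.00444 = 3.6400·2.2068/0.00444 = 1809.2 s.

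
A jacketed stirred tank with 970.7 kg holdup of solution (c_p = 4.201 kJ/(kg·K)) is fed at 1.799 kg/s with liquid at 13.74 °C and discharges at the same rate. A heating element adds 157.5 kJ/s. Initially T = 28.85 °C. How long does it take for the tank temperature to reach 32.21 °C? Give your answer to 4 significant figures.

Energy balance: M c_p dT/dt = ṁ c_p (T_in − T) + 157.5.
τ = M/ṁ = 539.578 s; T_ss = T_in + Q̇/(ṁ c_p) = 34.5800 °C.
T(t) = T_ss + (T₀ − T_ss) e^(−t/τ). Set T = 32.21:
e^(−t/τ) = (32.21 − 34.5800)/(28.85 − 34.5800) = 0.413608
t = −539.578 · ln(0.413608) = 476.359 s.

476.4 s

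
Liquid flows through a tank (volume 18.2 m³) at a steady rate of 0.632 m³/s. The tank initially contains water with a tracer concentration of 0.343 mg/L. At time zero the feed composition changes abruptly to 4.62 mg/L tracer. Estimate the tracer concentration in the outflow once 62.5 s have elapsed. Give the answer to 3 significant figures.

4.13 mg/L

Mass balance on the solute (V constant): V dC/dt = Q(C_in − C).
So dC/dt = (C_in − C)/τ with τ = V/Q = 18.2/0.632 = 28.797 s.
Solution: C(t) = C_in + (C₀ − C_in) e^(−t/τ).
C(62.5) = 4.62 + (0.343 − 4.62)·e^(−62.5/28.797) = 4.62 + (-4.2770)·0.11414 = 4.1318 mg/L.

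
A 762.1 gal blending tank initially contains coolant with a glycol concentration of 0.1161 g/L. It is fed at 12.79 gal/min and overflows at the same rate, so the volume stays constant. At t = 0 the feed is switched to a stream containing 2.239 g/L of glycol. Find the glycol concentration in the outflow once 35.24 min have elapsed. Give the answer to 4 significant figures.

1.064 g/L

Species balance on the tank: V dC/dt = Q(C_in − C).
Rewrite as dC/dt + C/τ = C_in/τ, τ = V/Q = 59.5856 min.
C approaches C_in exponentially: C(t) = C_in + (C₀ − C_in) e^(−t/τ).
C(35.24) = 2.239 + (0.1161 − 2.239)·e^(−35.24/59.5856) = 2.239 + (-2.12290)·0.553542 = 1.06389 g/L.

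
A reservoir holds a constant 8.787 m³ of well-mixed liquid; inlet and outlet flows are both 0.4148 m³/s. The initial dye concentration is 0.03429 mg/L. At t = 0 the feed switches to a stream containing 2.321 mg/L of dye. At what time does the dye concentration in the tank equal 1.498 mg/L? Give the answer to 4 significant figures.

21.65 s

Species balance: V dC/dt = Q(C_in − C) ⇒ τ = V/Q = 21.1837 s.
C(t) = C_in + (C₀ − C_in) e^(−t/τ). Set C = 1.498 and solve for t:
e^(−t/τ) = (C − C_in)/(C₀ − C_in) = (1.498 − 2.321)/(0.03429 − 2.321) = 0.359906
t = −τ ln(…) = 21.1837 × 1.02191 = 21.6479 s.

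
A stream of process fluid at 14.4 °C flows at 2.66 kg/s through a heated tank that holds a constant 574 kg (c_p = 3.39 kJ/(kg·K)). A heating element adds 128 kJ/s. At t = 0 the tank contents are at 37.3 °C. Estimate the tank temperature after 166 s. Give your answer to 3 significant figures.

32.6 °C

M c_p dT/dt = ṁ c_p (T_in − T) + Q̇.
Rearrange: dT/dt = (T_ss − T)/τ with τ = M/ṁ = 215.79 s and T_ss = T_in + Q̇/(ṁ c_p) = 28.595 °C.
Integrating: T(t) = T_ss + (T₀ − T_ss) e^(−t/τ).
T(166) = 28.595 + (8.7052)·e^(−166/215.79) = 28.595 + (8.7052)·0.46335 = 32.628 °C.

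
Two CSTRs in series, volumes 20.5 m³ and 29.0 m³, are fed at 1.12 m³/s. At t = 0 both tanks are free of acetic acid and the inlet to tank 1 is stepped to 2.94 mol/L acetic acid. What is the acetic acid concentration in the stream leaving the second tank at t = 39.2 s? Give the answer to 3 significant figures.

Each tank obeys Vᵢ dCᵢ/dt = Q(Cᵢ₋₁ − Cᵢ), so τᵢ = Vᵢ/Q.
τ₁ = 20.5/1.12 = 18.304 s; τ₂ = 29.0/1.12 = 25.893 s.
Solving the cascade with C₁(0)=C₂(0)=0 gives C₂(t) = C_in[1 − (τ₁ e^(−t/τ₁) − τ₂ e^(−t/τ₂))/(τ₁ − τ₂)].
At t = 39.2: e^(−t/τ₁) = 0.11746, e^(−t/τ₂) = 0.22004.
C₂ = 2.94·[1 − (18.304·0.11746 − 25.893·0.22004)/(-7.5893)] = 2.94·0.53255 = 1.5657 mol/L.

1.57 mol/L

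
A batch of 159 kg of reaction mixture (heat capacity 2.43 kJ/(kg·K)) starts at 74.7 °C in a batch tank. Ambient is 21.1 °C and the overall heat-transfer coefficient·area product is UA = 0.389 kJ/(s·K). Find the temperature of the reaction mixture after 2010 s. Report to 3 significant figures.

Lumped-capacitance energy balance: M c_p dT/dt = UA(T_amb − T).
dT/dt = (T_ss − T)/τ with T_ss = T_amb = 21.100 °C, τ = M c_p/UA = 159·2.43/0.389 = 993.24 s.
Solution: T(t) = T_ss + (T₀ − T_ss) e^(−t/τ).
T(2010) = 21.100 + (53.600)·0.13217 = 28.184 °C.

28.2 °C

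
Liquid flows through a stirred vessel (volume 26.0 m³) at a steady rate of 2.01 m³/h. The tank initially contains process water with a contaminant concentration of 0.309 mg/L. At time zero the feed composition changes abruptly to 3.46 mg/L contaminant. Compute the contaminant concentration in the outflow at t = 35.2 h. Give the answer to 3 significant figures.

3.25 mg/L

Mass balance on the solute (V constant): V dC/dt = Q(C_in − C).
So dC/dt = (C_in − C)/τ with τ = V/Q = 26.0/2.01 = 12.935 h.
Solution: C(t) = C_in + (C₀ − C_in) e^(−t/τ).
C(35.2) = 3.46 + (0.309 − 3.46)·e^(−35.2/12.935) = 3.46 + (-3.1510)·0.065794 = 3.2527 mg/L.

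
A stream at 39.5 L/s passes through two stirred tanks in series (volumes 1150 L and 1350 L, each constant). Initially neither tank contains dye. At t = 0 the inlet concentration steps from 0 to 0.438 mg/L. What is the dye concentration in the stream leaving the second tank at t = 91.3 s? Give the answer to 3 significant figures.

Each tank obeys Vᵢ dCᵢ/dt = Q(Cᵢ₋₁ − Cᵢ), so τᵢ = Vᵢ/Q.
τ₁ = 1150/39.5 = 29.114 s; τ₂ = 1350/39.5 = 34.177 s.
Solving the cascade with C₁(0)=C₂(0)=0 gives C₂(t) = C_in[1 − (τ₁ e^(−t/τ₁) − τ₂ e^(−t/τ₂))/(τ₁ − τ₂)].
At t = 91.3: e^(−t/τ₁) = 0.043458, e^(−t/τ₂) = 0.069157.
C₂ = 0.438·[1 − (29.114·0.043458 − 34.177·0.069157)/(-5.0633)] = 0.438·0.78307 = 0.34299 mg/L.

0.343 mg/L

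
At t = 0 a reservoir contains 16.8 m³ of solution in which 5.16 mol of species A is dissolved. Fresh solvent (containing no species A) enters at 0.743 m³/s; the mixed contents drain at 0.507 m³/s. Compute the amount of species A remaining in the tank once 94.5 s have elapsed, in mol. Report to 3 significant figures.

Let m(t) be the amount of species A. Volume: V(t) = V₀ + (Q_in − Q_out) t = 16.8 + 0.23600 t; V(94.5) = 39.102 m³.
No species A enters, so dm/dt = −Q_out · (m/V).
dm/m = −Q_out dt/(V₀ + 0.23600 t); integrating gives ln(m/m₀) = −(Q_out/(Q_in−Q_out)) ln(V/V₀).
m = m₀ (V₀/V)^(Q_out/(Q_in−Q_out)) = 5.16 × (16.8/39.102)^(2.1483) = 0.84035 mol.

0.840 mol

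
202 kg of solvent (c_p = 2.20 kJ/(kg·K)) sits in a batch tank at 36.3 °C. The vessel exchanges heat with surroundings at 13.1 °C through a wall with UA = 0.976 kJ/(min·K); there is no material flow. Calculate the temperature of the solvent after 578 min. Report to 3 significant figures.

19.6 °C

M c_p dT/dt = −UA(T − T_amb).
dT/dt = (T_ss − T)/τ with T_ss = T_amb = 13.100 °C, τ = M c_p/UA = 202·2.20/0.976 = 455.33 min.
Solution: T(t) = T_ss + (T₀ − T_ss) e^(−t/τ).
T(578) = 13.100 + (23.200)·0.28100 = 19.619 °C.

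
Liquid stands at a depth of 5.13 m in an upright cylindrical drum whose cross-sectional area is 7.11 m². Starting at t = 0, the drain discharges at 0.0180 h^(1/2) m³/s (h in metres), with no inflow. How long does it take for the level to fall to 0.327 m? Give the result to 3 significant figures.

1340 s

A dh/dt = −Q_out = −0.0180 √h.
Separate and integrate: 2(√h − √h₀) = −(0.0180/A) t.
t = 2A(√h₀ − √h)/0.0180 = 2·7.11·(√5.13 − √0.327)/0.0180
  = 14.220 × (2.2650 − 0.57184) / 0.0180 = 1337.6 s.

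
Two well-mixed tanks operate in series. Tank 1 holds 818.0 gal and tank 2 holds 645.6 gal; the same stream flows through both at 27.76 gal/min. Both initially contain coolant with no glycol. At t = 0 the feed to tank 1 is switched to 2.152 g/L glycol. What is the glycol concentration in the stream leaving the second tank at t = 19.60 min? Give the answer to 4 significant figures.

Each tank obeys Vᵢ dCᵢ/dt = Q(Cᵢ₋₁ − Cᵢ), so τᵢ = Vᵢ/Q.
τ₁ = 818.0/27.76 = 29.4669 min; τ₂ = 645.6/27.76 = 23.2565 min.
Solving the cascade with C₁(0)=C₂(0)=0 gives C₂(t) = C_in[1 − (τ₁ e^(−t/τ₁) − τ₂ e^(−t/τ₂))/(τ₁ − τ₂)].
At t = 19.60: e^(−t/τ₁) = 0.514194, e^(−t/τ₂) = 0.430514.
C₂ = 2.152·[1 − (29.4669·0.514194 − 23.2565·0.430514)/(6.21037)] = 2.152·0.172441 = 0.371093 g/L.

0.3711 g/L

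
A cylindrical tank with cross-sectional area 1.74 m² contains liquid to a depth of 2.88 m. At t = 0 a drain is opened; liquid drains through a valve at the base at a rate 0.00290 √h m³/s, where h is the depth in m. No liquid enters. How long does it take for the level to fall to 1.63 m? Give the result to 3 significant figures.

A dh/dt = −Q_out = −0.00290 √h.
This is separable: 2 d(√h)/dt = −0.00290/A, so √h = √h₀ − (0.00290/(2A)) t.
t = 2A(√h₀ − √h)/0.00290 = 2·1.74·(√2.88 − √1.63)/0.00290
  = 3.4800 × (1.6971 − 1.2767) / 0.00290 = 504.41 s.

504 s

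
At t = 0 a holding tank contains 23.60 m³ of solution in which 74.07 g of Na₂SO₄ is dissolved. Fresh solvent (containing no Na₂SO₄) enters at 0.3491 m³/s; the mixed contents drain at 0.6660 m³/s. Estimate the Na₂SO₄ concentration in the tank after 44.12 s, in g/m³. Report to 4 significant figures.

1.168 g/m³

Total volume: dV/dt = Q_in − Q_out = -0.316900 m³/s, so V(t) = 23.60 − 0.316900 t and V(44.12) = 9.61837 m³.
No Na₂SO₄ enters, so dm/dt = −Q_out · (m/V).
Separate: dm/m = −Q_out dt/V(t) ⇒ ln(m/m₀) = −(Q_out/(Q_in−Q_out)) ln(V/V₀).
m = m₀ (V₀/V)^(Q_out/(Q_in−Q_out)) = 74.07 × (23.60/9.61837)^(-2.10161) = 11.2309 g.
C = m/V = 11.2309/9.61837 = 1.16765 g/m³.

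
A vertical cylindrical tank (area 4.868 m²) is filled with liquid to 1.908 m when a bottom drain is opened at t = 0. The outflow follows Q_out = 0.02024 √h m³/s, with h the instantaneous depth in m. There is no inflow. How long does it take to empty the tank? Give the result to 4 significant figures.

Unsteady balance on liquid volume: A dh/dt = −0.02024 √h.
∫ h^(−1/2) dh = −(0.02024/A) ∫ dt, giving 2√h = 2√h₀ − (0.02024/A) t.
Set h = 0: 2√h₀ = (0.02024/A) t_empty ⇒ t_empty = 2A√h₀/0.02024.
t_empty = 2·4.868·√1.908/0.02024 = 9.73600·1.38130/0.02024 = 664.445 s.

664.4 s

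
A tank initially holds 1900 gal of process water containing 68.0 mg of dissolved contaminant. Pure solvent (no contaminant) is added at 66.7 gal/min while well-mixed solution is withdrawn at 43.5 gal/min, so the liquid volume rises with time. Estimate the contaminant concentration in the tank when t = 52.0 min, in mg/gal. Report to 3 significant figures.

Let m(t) be the amount of contaminant. Volume: V(t) = V₀ + (Q_in − Q_out) t = 1900 + 23.200 t; V(52.0) = 3106.4 gal.
Species balance (pure solvent in): dm/dt = −Q_out · m/V(t).
Separate: dm/m = −Q_out dt/V(t) ⇒ ln(m/m₀) = −(Q_out/(Q_in−Q_out)) ln(V/V₀).
m = m₀ (V₀/V)^(Q_out/(Q_in−Q_out)) = 68.0 × (1900/3106.4)^(1.8750) = 27.051 mg.
C = m/V = 27.051/3106.4 = 0.0087083 mg/gal.

0.00871 mg/gal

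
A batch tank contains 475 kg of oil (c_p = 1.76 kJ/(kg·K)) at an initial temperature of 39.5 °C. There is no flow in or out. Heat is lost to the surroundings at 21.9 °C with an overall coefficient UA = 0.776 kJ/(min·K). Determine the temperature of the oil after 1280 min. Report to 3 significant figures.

27.3 °C

Heat balance on the well-mixed liquid: M c_p dT/dt = −UA(T − T_amb).
dT/dt = (T_ss − T)/τ with T_ss = T_amb = 21.900 °C, τ = M c_p/UA = 475·1.76/0.776 = 1077.3 min.
Solution: T(t) = T_ss + (T₀ − T_ss) e^(−t/τ).
T(1280) = 21.900 + (17.600)·0.30479 = 27.264 °C.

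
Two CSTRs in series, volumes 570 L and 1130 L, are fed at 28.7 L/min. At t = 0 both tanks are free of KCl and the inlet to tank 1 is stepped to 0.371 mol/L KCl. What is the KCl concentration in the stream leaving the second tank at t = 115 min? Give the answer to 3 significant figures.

0.332 mol/L

Each tank obeys Vᵢ dCᵢ/dt = Q(Cᵢ₋₁ − Cᵢ), so τᵢ = Vᵢ/Q.
τ₁ = 570/28.7 = 19.861 min; τ₂ = 1130/28.7 = 39.373 min.
Solving the cascade with C₁(0)=C₂(0)=0 gives C₂(t) = C_in[1 − (τ₁ e^(−t/τ₁) − τ₂ e^(−t/τ₂))/(τ₁ − τ₂)].
At t = 115: e^(−t/τ₁) = 0.0030569, e^(−t/τ₂) = 0.053891.
C₂ = 0.371·[1 − (19.861·0.0030569 − 39.373·0.053891)/(-19.512)] = 0.371·0.89437 = 0.33181 mol/L.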